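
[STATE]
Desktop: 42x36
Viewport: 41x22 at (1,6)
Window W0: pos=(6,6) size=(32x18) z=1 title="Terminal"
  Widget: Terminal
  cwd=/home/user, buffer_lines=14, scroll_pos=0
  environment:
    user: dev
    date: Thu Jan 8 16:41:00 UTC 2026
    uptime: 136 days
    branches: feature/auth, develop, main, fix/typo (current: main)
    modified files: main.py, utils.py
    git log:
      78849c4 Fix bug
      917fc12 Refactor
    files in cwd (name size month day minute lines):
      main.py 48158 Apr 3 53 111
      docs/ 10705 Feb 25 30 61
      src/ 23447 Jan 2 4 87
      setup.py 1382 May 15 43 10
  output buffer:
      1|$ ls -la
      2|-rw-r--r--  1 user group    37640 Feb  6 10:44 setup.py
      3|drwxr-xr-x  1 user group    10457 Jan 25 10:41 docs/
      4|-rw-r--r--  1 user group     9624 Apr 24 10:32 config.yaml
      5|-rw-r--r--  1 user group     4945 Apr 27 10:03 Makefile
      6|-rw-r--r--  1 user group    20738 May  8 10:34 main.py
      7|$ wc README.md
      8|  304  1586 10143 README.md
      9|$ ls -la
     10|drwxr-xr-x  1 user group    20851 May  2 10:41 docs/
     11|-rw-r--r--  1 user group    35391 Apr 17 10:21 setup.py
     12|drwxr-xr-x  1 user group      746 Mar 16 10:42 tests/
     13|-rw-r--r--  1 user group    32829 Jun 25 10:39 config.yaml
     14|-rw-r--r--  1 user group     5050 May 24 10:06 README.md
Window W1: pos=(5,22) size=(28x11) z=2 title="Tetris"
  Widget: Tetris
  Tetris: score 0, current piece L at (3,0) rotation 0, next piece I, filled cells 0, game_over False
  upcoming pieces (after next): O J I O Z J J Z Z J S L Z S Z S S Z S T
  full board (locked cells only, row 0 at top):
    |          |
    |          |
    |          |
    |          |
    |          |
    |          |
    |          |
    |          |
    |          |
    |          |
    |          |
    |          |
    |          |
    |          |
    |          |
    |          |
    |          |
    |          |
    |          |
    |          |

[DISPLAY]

     ┏━━━━━━━━━━━━━━━━━━━━━━━━━━━━━━┓    
     ┃ Terminal                     ┃    
     ┠──────────────────────────────┨    
     ┃$ ls -la                      ┃    
     ┃-rw-r--r--  1 user group    37┃    
     ┃drwxr-xr-x  1 user group    10┃    
     ┃-rw-r--r--  1 user group     9┃    
     ┃-rw-r--r--  1 user group     4┃    
     ┃-rw-r--r--  1 user group    20┃    
     ┃$ wc README.md                ┃    
     ┃  304  1586 10143 README.md   ┃    
     ┃$ ls -la                      ┃    
     ┃drwxr-xr-x  1 user group    20┃    
     ┃-rw-r--r--  1 user group    35┃    
     ┃drwxr-xr-x  1 user group      ┃    
     ┃-rw-r--r--  1 user group    32┃    
    ┏━━━━━━━━━━━━━━━━━━━━━━━━━━┓   5┃    
    ┃ Tetris                   ┃━━━━┛    
    ┠──────────────────────────┨         
    ┃          │Next:          ┃         
    ┃          │████           ┃         
    ┃          │               ┃         


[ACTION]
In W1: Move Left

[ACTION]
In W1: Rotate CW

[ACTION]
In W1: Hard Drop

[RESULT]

     ┏━━━━━━━━━━━━━━━━━━━━━━━━━━━━━━┓    
     ┃ Terminal                     ┃    
     ┠──────────────────────────────┨    
     ┃$ ls -la                      ┃    
     ┃-rw-r--r--  1 user group    37┃    
     ┃drwxr-xr-x  1 user group    10┃    
     ┃-rw-r--r--  1 user group     9┃    
     ┃-rw-r--r--  1 user group     4┃    
     ┃-rw-r--r--  1 user group    20┃    
     ┃$ wc README.md                ┃    
     ┃  304  1586 10143 README.md   ┃    
     ┃$ ls -la                      ┃    
     ┃drwxr-xr-x  1 user group    20┃    
     ┃-rw-r--r--  1 user group    35┃    
     ┃drwxr-xr-x  1 user group      ┃    
     ┃-rw-r--r--  1 user group    32┃    
    ┏━━━━━━━━━━━━━━━━━━━━━━━━━━┓   5┃    
    ┃ Tetris                   ┃━━━━┛    
    ┠──────────────────────────┨         
    ┃          │Next:          ┃         
    ┃          │▓▓             ┃         
    ┃          │▓▓             ┃         


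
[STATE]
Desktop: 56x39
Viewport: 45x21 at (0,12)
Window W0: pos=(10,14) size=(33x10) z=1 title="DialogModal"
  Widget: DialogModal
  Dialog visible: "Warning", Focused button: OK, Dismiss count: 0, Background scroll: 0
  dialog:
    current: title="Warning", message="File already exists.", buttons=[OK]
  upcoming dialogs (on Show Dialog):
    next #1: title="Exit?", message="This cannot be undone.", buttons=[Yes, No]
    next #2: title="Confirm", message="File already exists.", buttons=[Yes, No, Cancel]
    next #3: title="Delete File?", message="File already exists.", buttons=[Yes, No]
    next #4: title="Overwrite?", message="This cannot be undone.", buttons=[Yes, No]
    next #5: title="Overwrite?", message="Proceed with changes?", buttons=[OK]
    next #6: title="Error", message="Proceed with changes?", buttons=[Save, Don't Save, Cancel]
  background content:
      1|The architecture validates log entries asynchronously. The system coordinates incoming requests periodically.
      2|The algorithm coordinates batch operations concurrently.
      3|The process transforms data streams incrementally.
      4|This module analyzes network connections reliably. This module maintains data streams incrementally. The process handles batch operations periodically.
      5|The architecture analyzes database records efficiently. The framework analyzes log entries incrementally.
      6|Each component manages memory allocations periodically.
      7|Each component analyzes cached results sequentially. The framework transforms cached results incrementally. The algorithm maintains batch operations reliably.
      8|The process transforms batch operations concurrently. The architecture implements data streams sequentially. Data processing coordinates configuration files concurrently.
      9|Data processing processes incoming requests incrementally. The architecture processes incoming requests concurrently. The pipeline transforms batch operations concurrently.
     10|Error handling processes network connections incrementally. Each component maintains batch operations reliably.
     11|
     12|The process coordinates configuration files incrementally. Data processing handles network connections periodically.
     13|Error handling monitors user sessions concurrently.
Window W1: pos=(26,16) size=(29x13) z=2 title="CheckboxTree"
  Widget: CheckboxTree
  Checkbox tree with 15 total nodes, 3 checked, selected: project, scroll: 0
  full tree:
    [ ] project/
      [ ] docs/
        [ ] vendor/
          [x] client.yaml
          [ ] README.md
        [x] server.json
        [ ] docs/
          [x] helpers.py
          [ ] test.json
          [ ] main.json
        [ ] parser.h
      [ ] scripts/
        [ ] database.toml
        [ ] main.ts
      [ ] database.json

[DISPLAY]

                                             
                                             
          ┏━━━━━━━━━━━━━━━━━━━━━━━━━━━━━━━┓  
          ┃ DialogModal                   ┃  
          ┠───────────────┏━━━━━━━━━━━━━━━━━━
          ┃The┌───────────┃ CheckboxTree     
          ┃The│       Warn┠──────────────────
          ┃The│ File alrea┃>[-] project/     
          ┃Thi│         [O┃   [-] docs/      
          ┃The└───────────┃     [-] vendor/  
          ┃Each component ┃       [x] client.
          ┗━━━━━━━━━━━━━━━┃       [ ] README.
                          ┃     [x] server.js
                          ┃     [-] docs/    
                          ┃       [x] helpers
                          ┃       [ ] test.js
                          ┗━━━━━━━━━━━━━━━━━━
                                             
                                             
                                             
                                             


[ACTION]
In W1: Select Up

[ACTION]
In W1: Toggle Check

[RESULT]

                                             
                                             
          ┏━━━━━━━━━━━━━━━━━━━━━━━━━━━━━━━┓  
          ┃ DialogModal                   ┃  
          ┠───────────────┏━━━━━━━━━━━━━━━━━━
          ┃The┌───────────┃ CheckboxTree     
          ┃The│       Warn┠──────────────────
          ┃The│ File alrea┃>[x] project/     
          ┃Thi│         [O┃   [x] docs/      
          ┃The└───────────┃     [x] vendor/  
          ┃Each component ┃       [x] client.
          ┗━━━━━━━━━━━━━━━┃       [x] README.
                          ┃     [x] server.js
                          ┃     [x] docs/    
                          ┃       [x] helpers
                          ┃       [x] test.js
                          ┗━━━━━━━━━━━━━━━━━━
                                             
                                             
                                             
                                             


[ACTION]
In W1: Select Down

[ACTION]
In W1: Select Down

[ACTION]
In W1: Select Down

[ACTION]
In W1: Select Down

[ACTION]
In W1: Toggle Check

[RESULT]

                                             
                                             
          ┏━━━━━━━━━━━━━━━━━━━━━━━━━━━━━━━┓  
          ┃ DialogModal                   ┃  
          ┠───────────────┏━━━━━━━━━━━━━━━━━━
          ┃The┌───────────┃ CheckboxTree     
          ┃The│       Warn┠──────────────────
          ┃The│ File alrea┃ [-] project/     
          ┃Thi│         [O┃   [-] docs/      
          ┃The└───────────┃     [-] vendor/  
          ┃Each component ┃       [x] client.
          ┗━━━━━━━━━━━━━━━┃>      [ ] README.
                          ┃     [x] server.js
                          ┃     [x] docs/    
                          ┃       [x] helpers
                          ┃       [x] test.js
                          ┗━━━━━━━━━━━━━━━━━━
                                             
                                             
                                             
                                             


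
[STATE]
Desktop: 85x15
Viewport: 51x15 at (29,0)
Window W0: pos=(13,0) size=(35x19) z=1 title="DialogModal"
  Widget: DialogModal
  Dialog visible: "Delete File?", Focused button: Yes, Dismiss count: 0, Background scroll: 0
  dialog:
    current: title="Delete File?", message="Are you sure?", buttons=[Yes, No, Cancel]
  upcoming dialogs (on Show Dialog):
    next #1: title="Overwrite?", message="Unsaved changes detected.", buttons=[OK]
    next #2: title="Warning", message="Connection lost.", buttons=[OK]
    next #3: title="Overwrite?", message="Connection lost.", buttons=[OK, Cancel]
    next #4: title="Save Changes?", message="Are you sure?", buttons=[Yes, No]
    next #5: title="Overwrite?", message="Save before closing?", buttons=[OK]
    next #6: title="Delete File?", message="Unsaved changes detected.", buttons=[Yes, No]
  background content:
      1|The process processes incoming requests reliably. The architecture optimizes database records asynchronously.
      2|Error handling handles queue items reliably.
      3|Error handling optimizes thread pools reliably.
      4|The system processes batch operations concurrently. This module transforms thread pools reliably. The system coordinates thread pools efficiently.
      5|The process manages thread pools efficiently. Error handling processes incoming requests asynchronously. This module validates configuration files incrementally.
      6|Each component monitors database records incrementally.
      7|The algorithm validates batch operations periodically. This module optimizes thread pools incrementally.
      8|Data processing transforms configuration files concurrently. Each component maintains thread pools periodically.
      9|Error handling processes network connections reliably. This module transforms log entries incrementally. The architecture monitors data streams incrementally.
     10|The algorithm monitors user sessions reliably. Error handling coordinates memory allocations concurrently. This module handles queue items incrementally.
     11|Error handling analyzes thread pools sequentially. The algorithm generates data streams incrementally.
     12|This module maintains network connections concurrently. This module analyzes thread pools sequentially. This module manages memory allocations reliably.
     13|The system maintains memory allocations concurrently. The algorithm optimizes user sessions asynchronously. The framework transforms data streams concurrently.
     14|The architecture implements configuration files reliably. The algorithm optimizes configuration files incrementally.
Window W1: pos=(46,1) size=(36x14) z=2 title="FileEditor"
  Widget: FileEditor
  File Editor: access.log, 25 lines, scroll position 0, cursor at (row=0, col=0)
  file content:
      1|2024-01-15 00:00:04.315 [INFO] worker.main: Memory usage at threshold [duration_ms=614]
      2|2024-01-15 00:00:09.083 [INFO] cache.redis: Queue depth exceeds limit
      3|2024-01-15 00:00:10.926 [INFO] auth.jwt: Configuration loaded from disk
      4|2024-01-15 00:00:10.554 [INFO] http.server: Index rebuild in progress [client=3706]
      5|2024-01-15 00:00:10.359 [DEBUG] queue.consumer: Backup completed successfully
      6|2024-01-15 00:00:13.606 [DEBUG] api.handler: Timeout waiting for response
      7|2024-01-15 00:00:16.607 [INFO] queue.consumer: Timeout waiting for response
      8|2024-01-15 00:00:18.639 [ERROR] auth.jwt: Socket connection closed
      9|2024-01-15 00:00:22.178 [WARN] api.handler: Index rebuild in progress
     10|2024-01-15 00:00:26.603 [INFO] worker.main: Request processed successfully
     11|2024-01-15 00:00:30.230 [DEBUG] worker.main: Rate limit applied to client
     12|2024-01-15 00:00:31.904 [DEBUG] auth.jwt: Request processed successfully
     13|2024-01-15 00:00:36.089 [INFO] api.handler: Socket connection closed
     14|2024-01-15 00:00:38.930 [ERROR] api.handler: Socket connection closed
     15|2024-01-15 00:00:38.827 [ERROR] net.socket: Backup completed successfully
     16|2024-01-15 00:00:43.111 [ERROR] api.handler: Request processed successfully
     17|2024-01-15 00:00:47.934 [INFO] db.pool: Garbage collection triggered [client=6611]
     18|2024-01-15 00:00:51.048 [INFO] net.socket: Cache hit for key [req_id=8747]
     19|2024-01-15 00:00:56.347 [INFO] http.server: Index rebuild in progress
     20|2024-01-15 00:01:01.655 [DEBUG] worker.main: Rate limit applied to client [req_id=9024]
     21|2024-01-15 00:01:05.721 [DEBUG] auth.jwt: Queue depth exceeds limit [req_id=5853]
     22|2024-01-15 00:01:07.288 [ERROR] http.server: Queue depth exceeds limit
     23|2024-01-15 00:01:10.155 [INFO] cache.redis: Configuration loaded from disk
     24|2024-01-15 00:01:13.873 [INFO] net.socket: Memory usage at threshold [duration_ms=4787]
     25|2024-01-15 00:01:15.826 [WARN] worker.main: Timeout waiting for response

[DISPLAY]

━━━━━━━━━━━━━━━━━━┓                                
                 ┏━━━━━━━━━━━━━━━━━━━━━━━━━━━━━━━━━
─────────────────┃ FileEditor                      
cesses incoming r┠─────────────────────────────────
handles queue ite┃█024-01-15 00:00:04.315 [INFO] wo
optimizes thread ┃2024-01-15 00:00:09.083 [INFO] ca
esses batch opera┃2024-01-15 00:00:10.926 [INFO] au
ages thread pools┃2024-01-15 00:00:10.554 [INFO] ht
────────────┐base┃2024-01-15 00:00:10.359 [DEBUG] q
te File?    │h op┃2024-01-15 00:00:13.606 [DEBUG] a
ou sure?    │onfi┃2024-01-15 00:00:16.607 [INFO] qu
o   Cancel  │work┃2024-01-15 00:00:18.639 [ERROR] a
────────────┘sess┃2024-01-15 00:00:22.178 [WARN] ap
analyzes thread p┃2024-01-15 00:00:26.603 [INFO] wo
ntains network co┗━━━━━━━━━━━━━━━━━━━━━━━━━━━━━━━━━


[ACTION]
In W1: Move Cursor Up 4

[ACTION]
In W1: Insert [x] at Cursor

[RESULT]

━━━━━━━━━━━━━━━━━━┓                                
                 ┏━━━━━━━━━━━━━━━━━━━━━━━━━━━━━━━━━
─────────────────┃ FileEditor                      
cesses incoming r┠─────────────────────────────────
handles queue ite┃x█024-01-15 00:00:04.315 [INFO] w
optimizes thread ┃2024-01-15 00:00:09.083 [INFO] ca
esses batch opera┃2024-01-15 00:00:10.926 [INFO] au
ages thread pools┃2024-01-15 00:00:10.554 [INFO] ht
────────────┐base┃2024-01-15 00:00:10.359 [DEBUG] q
te File?    │h op┃2024-01-15 00:00:13.606 [DEBUG] a
ou sure?    │onfi┃2024-01-15 00:00:16.607 [INFO] qu
o   Cancel  │work┃2024-01-15 00:00:18.639 [ERROR] a
────────────┘sess┃2024-01-15 00:00:22.178 [WARN] ap
analyzes thread p┃2024-01-15 00:00:26.603 [INFO] wo
ntains network co┗━━━━━━━━━━━━━━━━━━━━━━━━━━━━━━━━━


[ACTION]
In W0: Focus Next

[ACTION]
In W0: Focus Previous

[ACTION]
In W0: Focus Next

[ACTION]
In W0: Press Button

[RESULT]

━━━━━━━━━━━━━━━━━━┓                                
                 ┏━━━━━━━━━━━━━━━━━━━━━━━━━━━━━━━━━
─────────────────┃ FileEditor                      
cesses incoming r┠─────────────────────────────────
handles queue ite┃x█024-01-15 00:00:04.315 [INFO] w
optimizes thread ┃2024-01-15 00:00:09.083 [INFO] ca
esses batch opera┃2024-01-15 00:00:10.926 [INFO] au
ages thread pools┃2024-01-15 00:00:10.554 [INFO] ht
monitors database┃2024-01-15 00:00:10.359 [DEBUG] q
alidates batch op┃2024-01-15 00:00:13.606 [DEBUG] a
 transforms confi┃2024-01-15 00:00:16.607 [INFO] qu
processes network┃2024-01-15 00:00:18.639 [ERROR] a
onitors user sess┃2024-01-15 00:00:22.178 [WARN] ap
analyzes thread p┃2024-01-15 00:00:26.603 [INFO] wo
ntains network co┗━━━━━━━━━━━━━━━━━━━━━━━━━━━━━━━━━


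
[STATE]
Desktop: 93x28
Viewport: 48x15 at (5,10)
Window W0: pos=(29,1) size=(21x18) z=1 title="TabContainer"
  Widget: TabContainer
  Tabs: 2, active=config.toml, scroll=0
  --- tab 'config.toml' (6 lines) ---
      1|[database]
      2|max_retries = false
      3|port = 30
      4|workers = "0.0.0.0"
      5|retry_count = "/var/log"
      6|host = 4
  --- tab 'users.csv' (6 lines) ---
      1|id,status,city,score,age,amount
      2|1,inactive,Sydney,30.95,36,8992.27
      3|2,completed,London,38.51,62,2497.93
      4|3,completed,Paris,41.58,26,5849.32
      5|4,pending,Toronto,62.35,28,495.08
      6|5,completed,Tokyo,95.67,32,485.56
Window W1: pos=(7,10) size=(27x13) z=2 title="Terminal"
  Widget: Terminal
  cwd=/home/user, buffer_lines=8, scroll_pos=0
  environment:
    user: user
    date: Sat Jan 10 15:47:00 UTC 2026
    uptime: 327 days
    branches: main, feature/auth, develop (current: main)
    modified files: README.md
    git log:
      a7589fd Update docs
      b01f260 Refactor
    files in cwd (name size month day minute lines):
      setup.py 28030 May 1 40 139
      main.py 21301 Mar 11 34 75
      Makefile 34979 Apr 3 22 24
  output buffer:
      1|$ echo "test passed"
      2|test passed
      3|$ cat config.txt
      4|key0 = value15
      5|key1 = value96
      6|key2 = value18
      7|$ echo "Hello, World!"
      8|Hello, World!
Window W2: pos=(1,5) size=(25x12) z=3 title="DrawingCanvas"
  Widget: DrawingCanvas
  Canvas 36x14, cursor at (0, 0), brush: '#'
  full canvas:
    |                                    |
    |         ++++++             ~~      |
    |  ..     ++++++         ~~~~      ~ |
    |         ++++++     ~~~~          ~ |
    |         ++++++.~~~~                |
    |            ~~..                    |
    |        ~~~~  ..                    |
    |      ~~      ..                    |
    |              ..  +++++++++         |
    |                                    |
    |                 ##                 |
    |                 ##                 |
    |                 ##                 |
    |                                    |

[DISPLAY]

.     ++++++        ┃━━━━━━━┓y_count = "/var┃   
      ++++++     ~~~┃       ┃ = 4           ┃   
      ++++++.~~~~   ┃───────┨               ┃   
         ~~..       ┃d"     ┃               ┃   
     ~~~~  ..       ┃       ┃               ┃   
   ~~      ..       ┃       ┃               ┃   
━━━━━━━━━━━━━━━━━━━━┛       ┃               ┃   
  ┃key1 = value96           ┃               ┃   
  ┃key2 = value18           ┃━━━━━━━━━━━━━━━┛   
  ┃$ echo "Hello, World!"   ┃                   
  ┃Hello, World!            ┃                   
  ┃$ █                      ┃                   
  ┗━━━━━━━━━━━━━━━━━━━━━━━━━┛                   
                                                
                                                


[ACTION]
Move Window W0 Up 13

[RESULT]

.     ++++++        ┃━━━━━━━┓ = 4           ┃   
      ++++++     ~~~┃       ┃               ┃   
      ++++++.~~~~   ┃───────┨               ┃   
         ~~..       ┃d"     ┃               ┃   
     ~~~~  ..       ┃       ┃               ┃   
   ~~      ..       ┃       ┃               ┃   
━━━━━━━━━━━━━━━━━━━━┛       ┃               ┃   
  ┃key1 = value96           ┃━━━━━━━━━━━━━━━┛   
  ┃key2 = value18           ┃                   
  ┃$ echo "Hello, World!"   ┃                   
  ┃Hello, World!            ┃                   
  ┃$ █                      ┃                   
  ┗━━━━━━━━━━━━━━━━━━━━━━━━━┛                   
                                                
                                                


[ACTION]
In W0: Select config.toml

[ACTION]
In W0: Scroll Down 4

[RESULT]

.     ++++++        ┃━━━━━━━┓               ┃   
      ++++++     ~~~┃       ┃               ┃   
      ++++++.~~~~   ┃───────┨               ┃   
         ~~..       ┃d"     ┃               ┃   
     ~~~~  ..       ┃       ┃               ┃   
   ~~      ..       ┃       ┃               ┃   
━━━━━━━━━━━━━━━━━━━━┛       ┃               ┃   
  ┃key1 = value96           ┃━━━━━━━━━━━━━━━┛   
  ┃key2 = value18           ┃                   
  ┃$ echo "Hello, World!"   ┃                   
  ┃Hello, World!            ┃                   
  ┃$ █                      ┃                   
  ┗━━━━━━━━━━━━━━━━━━━━━━━━━┛                   
                                                
                                                


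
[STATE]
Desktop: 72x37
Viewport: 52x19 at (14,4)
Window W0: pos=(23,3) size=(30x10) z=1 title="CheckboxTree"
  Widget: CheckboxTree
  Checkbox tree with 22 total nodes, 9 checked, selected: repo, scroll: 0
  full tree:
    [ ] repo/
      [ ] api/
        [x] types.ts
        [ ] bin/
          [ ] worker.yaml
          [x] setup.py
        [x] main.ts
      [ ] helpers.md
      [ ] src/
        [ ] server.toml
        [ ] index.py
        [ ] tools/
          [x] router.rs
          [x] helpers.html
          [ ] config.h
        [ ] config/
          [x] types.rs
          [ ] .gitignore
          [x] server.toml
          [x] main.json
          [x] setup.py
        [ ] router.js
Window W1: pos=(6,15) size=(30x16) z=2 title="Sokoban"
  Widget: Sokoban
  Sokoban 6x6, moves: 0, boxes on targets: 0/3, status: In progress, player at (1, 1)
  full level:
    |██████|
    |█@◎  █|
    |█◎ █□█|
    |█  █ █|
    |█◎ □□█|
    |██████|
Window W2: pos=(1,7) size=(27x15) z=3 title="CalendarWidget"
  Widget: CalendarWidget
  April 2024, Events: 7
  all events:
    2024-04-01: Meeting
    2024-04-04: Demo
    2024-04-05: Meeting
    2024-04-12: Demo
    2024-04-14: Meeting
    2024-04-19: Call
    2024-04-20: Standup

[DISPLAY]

         ┃ CheckboxTree               ┃             
         ┠────────────────────────────┨             
         ┃>[-] repo/                  ┃             
━━━━━━━━━━━━━┓-] api/                 ┃             
get          ┃ [x] types.ts           ┃             
─────────────┨ [-] bin/               ┃             
l 2024       ┃   [ ] worker.yaml      ┃             
Fr Sa Su     ┃   [x] setup.py         ┃             
*  5*  6  7  ┃━━━━━━━━━━━━━━━━━━━━━━━━┛             
12* 13 14*   ┃                                      
19* 20* 21   ┃                                      
26 27 28     ┃━━━━━━━┓                              
             ┃       ┃                              
             ┃───────┨                              
             ┃       ┃                              
             ┃       ┃                              
             ┃       ┃                              
━━━━━━━━━━━━━┛       ┃                              
                     ┃                              


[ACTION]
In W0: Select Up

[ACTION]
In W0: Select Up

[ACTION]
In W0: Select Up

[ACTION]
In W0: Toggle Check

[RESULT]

         ┃ CheckboxTree               ┃             
         ┠────────────────────────────┨             
         ┃>[x] repo/                  ┃             
━━━━━━━━━━━━━┓x] api/                 ┃             
get          ┃ [x] types.ts           ┃             
─────────────┨ [x] bin/               ┃             
l 2024       ┃   [x] worker.yaml      ┃             
Fr Sa Su     ┃   [x] setup.py         ┃             
*  5*  6  7  ┃━━━━━━━━━━━━━━━━━━━━━━━━┛             
12* 13 14*   ┃                                      
19* 20* 21   ┃                                      
26 27 28     ┃━━━━━━━┓                              
             ┃       ┃                              
             ┃───────┨                              
             ┃       ┃                              
             ┃       ┃                              
             ┃       ┃                              
━━━━━━━━━━━━━┛       ┃                              
                     ┃                              


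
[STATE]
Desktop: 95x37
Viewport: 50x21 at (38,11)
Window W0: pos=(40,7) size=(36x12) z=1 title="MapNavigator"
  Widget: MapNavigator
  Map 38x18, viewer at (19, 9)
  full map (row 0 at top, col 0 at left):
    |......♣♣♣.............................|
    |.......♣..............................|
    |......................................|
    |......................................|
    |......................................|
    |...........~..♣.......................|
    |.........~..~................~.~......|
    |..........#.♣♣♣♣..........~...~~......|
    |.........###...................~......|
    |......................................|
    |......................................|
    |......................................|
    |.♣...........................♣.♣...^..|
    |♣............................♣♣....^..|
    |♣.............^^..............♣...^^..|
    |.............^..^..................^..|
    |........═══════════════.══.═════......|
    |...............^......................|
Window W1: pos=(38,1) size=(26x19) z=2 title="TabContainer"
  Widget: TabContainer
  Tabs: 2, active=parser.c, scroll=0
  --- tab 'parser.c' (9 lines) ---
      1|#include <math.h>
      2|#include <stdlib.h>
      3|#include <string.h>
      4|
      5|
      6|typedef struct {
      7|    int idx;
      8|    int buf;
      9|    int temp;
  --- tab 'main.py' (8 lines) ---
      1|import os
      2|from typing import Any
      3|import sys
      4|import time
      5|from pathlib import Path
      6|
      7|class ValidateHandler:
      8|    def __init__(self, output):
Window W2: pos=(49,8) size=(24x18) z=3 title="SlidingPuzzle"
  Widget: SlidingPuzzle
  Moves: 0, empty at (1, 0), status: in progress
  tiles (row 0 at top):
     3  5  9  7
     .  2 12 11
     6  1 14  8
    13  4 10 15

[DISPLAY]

┃typedef st┃┌────┬────┬────┬────┐ ┃..┃            
┃    int id┃│  3 │  5 │  9 │  7 │ ┃..┃            
┃    int bu┃├────┼────┼────┼────┤ ┃..┃            
┃    int te┃│    │  2 │ 12 │ 11 │ ┃..┃            
┃          ┃├────┼────┼────┼────┤ ┃..┃            
┃          ┃│  6 │  1 │ 14 │  8 │ ┃..┃            
┃          ┃├────┼────┼────┼────┤ ┃.^┃            
┃          ┃│ 13 │  4 │ 10 │ 15 │ ┃━━┛            
┗━━━━━━━━━━┃└────┴────┴────┴────┘ ┃               
           ┃Moves: 0              ┃               
           ┃                      ┃               
           ┃                      ┃               
           ┃                      ┃               
           ┃                      ┃               
           ┗━━━━━━━━━━━━━━━━━━━━━━┛               
                                                  
                                                  
                                                  
                                                  
                                                  
                                                  


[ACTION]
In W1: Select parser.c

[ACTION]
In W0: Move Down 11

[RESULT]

┃typedef st┃┌────┬────┬────┬────┐ ┃^^┃            
┃    int id┃│  3 │  5 │  9 │  7 │ ┃.^┃            
┃    int bu┃├────┼────┼────┼────┤ ┃..┃            
┃    int te┃│    │  2 │ 12 │ 11 │ ┃..┃            
┃          ┃├────┼────┼────┼────┤ ┃  ┃            
┃          ┃│  6 │  1 │ 14 │  8 │ ┃  ┃            
┃          ┃├────┼────┼────┼────┤ ┃  ┃            
┃          ┃│ 13 │  4 │ 10 │ 15 │ ┃━━┛            
┗━━━━━━━━━━┃└────┴────┴────┴────┘ ┃               
           ┃Moves: 0              ┃               
           ┃                      ┃               
           ┃                      ┃               
           ┃                      ┃               
           ┃                      ┃               
           ┗━━━━━━━━━━━━━━━━━━━━━━┛               
                                                  
                                                  
                                                  
                                                  
                                                  
                                                  


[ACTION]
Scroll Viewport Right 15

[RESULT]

f st┃┌────┬────┬────┬────┐ ┃^^┃                   
t id┃│  3 │  5 │  9 │  7 │ ┃.^┃                   
t bu┃├────┼────┼────┼────┤ ┃..┃                   
t te┃│    │  2 │ 12 │ 11 │ ┃..┃                   
    ┃├────┼────┼────┼────┤ ┃  ┃                   
    ┃│  6 │  1 │ 14 │  8 │ ┃  ┃                   
    ┃├────┼────┼────┼────┤ ┃  ┃                   
    ┃│ 13 │  4 │ 10 │ 15 │ ┃━━┛                   
━━━━┃└────┴────┴────┴────┘ ┃                      
    ┃Moves: 0              ┃                      
    ┃                      ┃                      
    ┃                      ┃                      
    ┃                      ┃                      
    ┃                      ┃                      
    ┗━━━━━━━━━━━━━━━━━━━━━━┛                      
                                                  
                                                  
                                                  
                                                  
                                                  
                                                  


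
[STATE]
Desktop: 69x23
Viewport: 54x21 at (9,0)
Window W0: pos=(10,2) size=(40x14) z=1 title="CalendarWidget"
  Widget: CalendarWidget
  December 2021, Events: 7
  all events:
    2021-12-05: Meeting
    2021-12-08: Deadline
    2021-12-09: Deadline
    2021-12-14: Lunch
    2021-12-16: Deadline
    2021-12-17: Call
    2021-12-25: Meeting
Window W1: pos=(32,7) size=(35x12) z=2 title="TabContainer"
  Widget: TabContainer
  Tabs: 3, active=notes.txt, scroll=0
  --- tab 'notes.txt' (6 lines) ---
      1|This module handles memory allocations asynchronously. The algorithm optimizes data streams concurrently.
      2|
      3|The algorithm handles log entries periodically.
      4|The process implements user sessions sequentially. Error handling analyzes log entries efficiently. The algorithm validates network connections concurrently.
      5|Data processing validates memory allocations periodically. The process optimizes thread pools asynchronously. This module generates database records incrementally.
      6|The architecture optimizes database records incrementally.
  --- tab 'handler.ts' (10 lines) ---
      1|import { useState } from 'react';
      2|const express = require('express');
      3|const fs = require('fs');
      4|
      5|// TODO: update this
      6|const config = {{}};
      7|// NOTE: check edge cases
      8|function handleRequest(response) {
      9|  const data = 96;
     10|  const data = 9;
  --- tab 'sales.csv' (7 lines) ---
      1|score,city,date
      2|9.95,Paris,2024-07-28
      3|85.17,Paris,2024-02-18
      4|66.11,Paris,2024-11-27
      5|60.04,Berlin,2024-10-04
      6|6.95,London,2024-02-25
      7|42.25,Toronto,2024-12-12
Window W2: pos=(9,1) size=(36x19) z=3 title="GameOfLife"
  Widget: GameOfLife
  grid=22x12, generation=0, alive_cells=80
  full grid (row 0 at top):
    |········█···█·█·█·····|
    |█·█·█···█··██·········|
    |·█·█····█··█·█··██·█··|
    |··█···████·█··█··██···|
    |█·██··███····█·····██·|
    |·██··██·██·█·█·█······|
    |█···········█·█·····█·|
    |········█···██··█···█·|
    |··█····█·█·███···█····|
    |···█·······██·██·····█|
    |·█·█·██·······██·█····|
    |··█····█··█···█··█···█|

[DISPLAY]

                                                      
┏━━━━━━━━━━━━━━━━━━━━━━━━━━━━━━━━━━┓                  
┃ GameOfLife                       ┃━━━━┓             
┠──────────────────────────────────┨    ┃             
┃Gen: 0                            ┃────┨             
┃········█···█·█·█·····            ┃    ┃             
┃█·█·█···█··██·········            ┃    ┃             
┃·█·█····█··█·█··██·█··            ┃━━━━━━━━━━━━━━━━━━
┃··█···████·█··█··██···            ┃r                 
┃█·██··███····█·····██·            ┃──────────────────
┃·██··██·██·█·█·█······            ┃ handler.ts │ sale
┃█···········█·█·····█·            ┃──────────────────
┃········█···██··█···█·            ┃handles memory all
┃··█····█·█·███···█····            ┃                  
┃···█·······██·██·····█            ┃m handles log entr
┃·█·█·██·······██·█····            ┃implements user se
┃··█····█··█···█··█···█            ┃ing validates memo
┃                                  ┃ture optimizes dat
┃                                  ┃━━━━━━━━━━━━━━━━━━
┗━━━━━━━━━━━━━━━━━━━━━━━━━━━━━━━━━━┛                  
                                                      


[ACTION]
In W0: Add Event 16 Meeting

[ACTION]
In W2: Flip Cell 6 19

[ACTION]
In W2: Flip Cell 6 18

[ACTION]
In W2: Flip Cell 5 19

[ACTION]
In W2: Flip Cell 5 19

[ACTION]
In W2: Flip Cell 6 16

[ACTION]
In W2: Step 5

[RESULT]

                                                      
┏━━━━━━━━━━━━━━━━━━━━━━━━━━━━━━━━━━┓                  
┃ GameOfLife                       ┃━━━━┓             
┠──────────────────────────────────┨    ┃             
┃Gen: 5                            ┃────┨             
┃··█······███··········            ┃    ┃             
┃██·█····██··█····██···            ┃    ┃             
┃██·█···██··········█··            ┃━━━━━━━━━━━━━━━━━━
┃·█···██···██··········            ┃r                 
┃·····██···██··██··█···            ┃──────────────────
┃·······█··█······██··█            ┃ handler.ts │ sale
┃·············█···█████            ┃──────────────────
┃···········█······█·██            ┃handles memory all
┃···███··█······██·····            ┃                  
┃···███··█··█··█████···            ┃m handles log entr
┃··█···█·█·█···██······            ┃implements user se
┃···███···█············            ┃ing validates memo
┃                                  ┃ture optimizes dat
┃                                  ┃━━━━━━━━━━━━━━━━━━
┗━━━━━━━━━━━━━━━━━━━━━━━━━━━━━━━━━━┛                  
                                                      
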